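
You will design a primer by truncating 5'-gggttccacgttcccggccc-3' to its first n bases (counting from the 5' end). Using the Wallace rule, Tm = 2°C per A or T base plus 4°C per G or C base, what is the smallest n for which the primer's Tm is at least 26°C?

n = 8

First 7 bases: GGGTTCC → Tm = 24°C (< 26°C)
First 8 bases: GGGTTCCA → Tm = 26°C (≥ 26°C)
Each additional base adds 2°C (A/T) or 4°C (G/C), so Tm is non-decreasing in n; n = 8 is the first length to reach 26°C.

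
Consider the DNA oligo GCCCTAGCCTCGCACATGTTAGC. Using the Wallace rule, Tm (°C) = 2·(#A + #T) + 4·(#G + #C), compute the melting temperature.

Scanning the sequence gives A=4, T=5, C=9, G=5.
So N_AT = 9 and N_GC = 14.
Tm = 4·14 + 2·9 = 56 + 18 = 74°C

74°C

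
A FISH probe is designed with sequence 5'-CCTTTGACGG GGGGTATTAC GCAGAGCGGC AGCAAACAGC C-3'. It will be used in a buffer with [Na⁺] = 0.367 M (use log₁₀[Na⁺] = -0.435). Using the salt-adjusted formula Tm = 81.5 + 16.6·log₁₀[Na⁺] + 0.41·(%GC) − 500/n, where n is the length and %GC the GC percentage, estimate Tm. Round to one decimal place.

87.1°C

Length n = 41. T=6, C=11, A=10, G=14
G+C = 25, so %GC = 25/41 × 100 = 60.976%
Salt term: 16.6 × (-0.435) = -7.221
GC term: 0.41 × 60.976 = 25; length term: −500/41 = −12.195
Tm = 81.5 + (-7.221) + 25 − 12.195 = 87.084 → 87.1°C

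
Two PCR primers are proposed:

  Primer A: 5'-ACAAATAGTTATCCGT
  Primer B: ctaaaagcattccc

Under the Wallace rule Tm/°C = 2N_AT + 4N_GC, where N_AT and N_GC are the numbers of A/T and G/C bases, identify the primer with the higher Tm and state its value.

Primer A: A+T=11, G+C=5 → Tm = 2(11)+4(5) = 42°C
Primer B: A+T=8, G+C=6 → Tm = 2(8)+4(6) = 40°C
42°C vs 40°C → primer A is higher.

Primer A, 42°C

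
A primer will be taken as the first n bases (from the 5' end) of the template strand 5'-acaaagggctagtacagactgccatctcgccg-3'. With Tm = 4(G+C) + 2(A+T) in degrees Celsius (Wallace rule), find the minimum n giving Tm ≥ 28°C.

First 8 bases: ACAAAGGG → Tm = 24°C (< 28°C)
First 9 bases: ACAAAGGGC → Tm = 28°C (≥ 28°C)
Since every base adds ≥2°C, Tm only increases with n, so the threshold is first crossed at n = 9.

n = 9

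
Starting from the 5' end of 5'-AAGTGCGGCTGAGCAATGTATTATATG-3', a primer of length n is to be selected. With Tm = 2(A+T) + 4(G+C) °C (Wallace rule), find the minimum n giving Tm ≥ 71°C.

First 25 bases: AAGTGCGGCTGAGCAATGTATTATA → Tm = 70°C (< 71°C)
First 26 bases: AAGTGCGGCTGAGCAATGTATTATAT → Tm = 72°C (≥ 71°C)
Each additional base adds 2°C (A/T) or 4°C (G/C), so Tm is non-decreasing in n; n = 26 is the first length to reach 71°C.

n = 26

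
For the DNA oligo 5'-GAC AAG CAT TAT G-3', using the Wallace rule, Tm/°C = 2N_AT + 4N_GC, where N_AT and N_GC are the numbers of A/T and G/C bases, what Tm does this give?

36°C

Counting bases: G=3, A=5, T=3, C=2
AT pairs contribute 8, GC pairs contribute 5.
Tm = 4·5 + 2·8 = 20 + 16 = 36°C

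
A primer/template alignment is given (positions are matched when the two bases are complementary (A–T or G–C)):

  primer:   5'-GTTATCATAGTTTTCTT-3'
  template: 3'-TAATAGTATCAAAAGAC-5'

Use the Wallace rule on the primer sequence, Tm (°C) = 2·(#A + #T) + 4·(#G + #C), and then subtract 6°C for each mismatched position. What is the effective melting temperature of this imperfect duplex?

30°C

Primer base counts: A=3, T=10, G=2, C=2 → A+T=13, G+C=4
Perfect-match Tm = 2(13) + 4(4) = 26 + 16 = 42°C
Mismatches (positions where the bases are not complementary): 2 (at positions 1, 17)
Effective Tm = 42 − 2×6 = 42 − 12 = 30°C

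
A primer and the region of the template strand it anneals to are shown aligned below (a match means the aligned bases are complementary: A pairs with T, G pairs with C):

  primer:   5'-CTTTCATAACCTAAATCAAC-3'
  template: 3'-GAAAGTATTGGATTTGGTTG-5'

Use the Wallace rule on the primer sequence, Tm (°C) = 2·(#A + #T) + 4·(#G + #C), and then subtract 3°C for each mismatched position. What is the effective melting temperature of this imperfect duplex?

49°C

Primer base counts: A=8, T=6, G=0, C=6 → A+T=14, G+C=6
Perfect-match Tm = 2(14) + 4(6) = 28 + 24 = 52°C
Mismatches (positions where the bases are not complementary): 1 (at position 16)
Effective Tm = 52 − 1×3 = 52 − 3 = 49°C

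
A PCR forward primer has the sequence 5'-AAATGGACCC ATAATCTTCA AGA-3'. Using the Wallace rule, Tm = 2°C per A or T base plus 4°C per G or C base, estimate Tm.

62°C

C=5, G=3, T=5, A=10
AT pairs contribute 15, GC pairs contribute 8.
Tm = 4·8 + 2·15 = 32 + 30 = 62°C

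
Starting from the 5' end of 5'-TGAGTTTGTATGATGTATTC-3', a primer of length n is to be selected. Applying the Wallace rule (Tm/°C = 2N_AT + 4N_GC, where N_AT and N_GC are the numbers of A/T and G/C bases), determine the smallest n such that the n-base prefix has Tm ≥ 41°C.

First 15 bases: TGAGTTTGTATGATG → Tm = 40°C (< 41°C)
First 16 bases: TGAGTTTGTATGATGT → Tm = 42°C (≥ 41°C)
Each additional base adds 2°C (A/T) or 4°C (G/C), so Tm is non-decreasing in n; n = 16 is the first length to reach 41°C.

n = 16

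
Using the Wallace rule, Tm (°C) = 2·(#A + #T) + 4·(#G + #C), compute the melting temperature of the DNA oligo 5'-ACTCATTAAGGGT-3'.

36°C

Counting bases: G=3, T=4, C=2, A=4
A+T = 8, G+C = 5
Tm = 4·5 + 2·8 = 20 + 16 = 36°C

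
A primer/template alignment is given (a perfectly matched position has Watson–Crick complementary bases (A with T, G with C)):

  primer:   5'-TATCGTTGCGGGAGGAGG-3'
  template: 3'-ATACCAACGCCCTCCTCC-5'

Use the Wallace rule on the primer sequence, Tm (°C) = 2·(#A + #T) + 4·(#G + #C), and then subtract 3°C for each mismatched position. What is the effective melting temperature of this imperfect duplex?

Primer base counts: A=3, T=4, G=9, C=2 → A+T=7, G+C=11
Perfect-match Tm = 2(7) + 4(11) = 14 + 44 = 58°C
Mismatches (positions where the bases are not complementary): 1 (at position 4)
Effective Tm = 58 − 1×3 = 58 − 3 = 55°C

55°C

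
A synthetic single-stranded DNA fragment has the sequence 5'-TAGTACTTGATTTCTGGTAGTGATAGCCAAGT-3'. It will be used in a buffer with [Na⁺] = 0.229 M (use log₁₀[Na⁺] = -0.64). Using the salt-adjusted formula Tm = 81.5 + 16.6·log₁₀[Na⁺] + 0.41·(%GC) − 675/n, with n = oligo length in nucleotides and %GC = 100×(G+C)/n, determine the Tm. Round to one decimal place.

Length n = 32. Base counts: C=4, G=8, A=8, T=12
G+C = 12, so %GC = 12/32 × 100 = 37.5%
Salt term: 16.6 × (-0.64) = -10.624
GC term: 0.41 × 37.5 = 15.375; length term: −675/32 = −21.094
Tm = 81.5 + (-10.624) + 15.375 − 21.094 = 65.157 → 65.2°C

65.2°C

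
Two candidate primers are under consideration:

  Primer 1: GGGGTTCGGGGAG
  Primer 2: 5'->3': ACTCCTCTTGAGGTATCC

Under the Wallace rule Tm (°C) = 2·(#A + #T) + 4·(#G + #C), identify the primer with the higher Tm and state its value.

Primer 1: A+T=3, G+C=10 → Tm = 2(3)+4(10) = 46°C
Primer 2: A+T=9, G+C=9 → Tm = 2(9)+4(9) = 54°C
46°C vs 54°C → primer 2 is higher.

Primer 2, 54°C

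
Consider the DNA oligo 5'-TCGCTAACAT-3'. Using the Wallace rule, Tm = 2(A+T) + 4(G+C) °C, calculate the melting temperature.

T=3, A=3, G=1, C=3
So N_AT = 6 and N_GC = 4.
Tm = 4·4 + 2·6 = 16 + 12 = 28°C

28°C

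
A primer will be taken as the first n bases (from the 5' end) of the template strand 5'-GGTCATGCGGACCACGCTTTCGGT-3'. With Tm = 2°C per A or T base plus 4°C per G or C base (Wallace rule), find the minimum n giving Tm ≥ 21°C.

n = 7

First 6 bases: GGTCAT → Tm = 18°C (< 21°C)
First 7 bases: GGTCATG → Tm = 22°C (≥ 21°C)
Each additional base adds 2°C (A/T) or 4°C (G/C), so Tm is non-decreasing in n; n = 7 is the first length to reach 21°C.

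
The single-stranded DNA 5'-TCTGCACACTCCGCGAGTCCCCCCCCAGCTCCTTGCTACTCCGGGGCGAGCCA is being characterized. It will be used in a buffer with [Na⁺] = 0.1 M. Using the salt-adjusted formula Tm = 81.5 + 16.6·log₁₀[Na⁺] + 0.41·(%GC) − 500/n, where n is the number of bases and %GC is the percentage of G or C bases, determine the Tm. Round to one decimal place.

84.1°C

Length n = 53. Counting bases: A=7, T=9, C=25, G=12
G+C = 37, so %GC = 37/53 × 100 = 69.811%
Salt term: 16.6 × (-1) = -16.6
GC term: 0.41 × 69.811 = 28.623; length term: −500/53 = −9.434
Tm = 81.5 + (-16.6) + 28.623 − 9.434 = 84.089 → 84.1°C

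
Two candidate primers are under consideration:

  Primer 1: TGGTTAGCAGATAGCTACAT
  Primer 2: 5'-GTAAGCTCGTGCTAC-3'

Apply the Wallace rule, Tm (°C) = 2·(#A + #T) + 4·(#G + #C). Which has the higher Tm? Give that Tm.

Primer 1, 56°C

Primer 1: A+T=12, G+C=8 → Tm = 2(12)+4(8) = 56°C
Primer 2: A+T=7, G+C=8 → Tm = 2(7)+4(8) = 46°C
56°C vs 46°C → primer 1 is higher.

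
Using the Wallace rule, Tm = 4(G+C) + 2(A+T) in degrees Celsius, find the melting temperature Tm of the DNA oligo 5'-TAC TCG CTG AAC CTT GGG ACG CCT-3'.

Base counts: C=8, A=4, G=6, T=6
So N_AT = 10 and N_GC = 14.
Tm = 2×10 + 4×14 = 76°C

76°C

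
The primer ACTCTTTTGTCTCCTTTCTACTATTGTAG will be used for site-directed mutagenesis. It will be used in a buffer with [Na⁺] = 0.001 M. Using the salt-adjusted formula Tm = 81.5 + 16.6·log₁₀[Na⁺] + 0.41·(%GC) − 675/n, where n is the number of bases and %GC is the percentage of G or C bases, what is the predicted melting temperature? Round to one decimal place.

Length n = 29. Scanning the sequence gives A=4, T=15, G=3, C=7.
G+C = 10, so %GC = 10/29 × 100 = 34.483%
Salt term: 16.6 × (-3) = -49.8
GC term: 0.41 × 34.483 = 14.138; length term: −675/29 = −23.276
Tm = 81.5 + (-49.8) + 14.138 − 23.276 = 22.562 → 22.6°C

22.6°C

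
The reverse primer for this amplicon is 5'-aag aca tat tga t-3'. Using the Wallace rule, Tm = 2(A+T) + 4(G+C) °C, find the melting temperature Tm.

32°C

C=1, T=4, G=2, A=6
AT pairs contribute 10, GC pairs contribute 3.
Tm = 2×10 + 4×3 = 32°C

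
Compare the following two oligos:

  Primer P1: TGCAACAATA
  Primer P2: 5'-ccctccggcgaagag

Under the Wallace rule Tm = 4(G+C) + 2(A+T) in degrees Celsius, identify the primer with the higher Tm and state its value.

Primer P1: A+T=7, G+C=3 → Tm = 2(7)+4(3) = 26°C
Primer P2: A+T=4, G+C=11 → Tm = 2(4)+4(11) = 52°C
26°C vs 52°C → primer P2 is higher.

Primer P2, 52°C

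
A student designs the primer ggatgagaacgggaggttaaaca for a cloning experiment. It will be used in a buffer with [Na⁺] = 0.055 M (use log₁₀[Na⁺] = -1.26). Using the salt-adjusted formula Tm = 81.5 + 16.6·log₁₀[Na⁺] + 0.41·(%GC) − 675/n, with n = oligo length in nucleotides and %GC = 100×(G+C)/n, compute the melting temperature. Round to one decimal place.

Length n = 23. Scanning the sequence gives C=2, G=9, A=9, T=3.
G+C = 11, so %GC = 11/23 × 100 = 47.826%
Salt term: 16.6 × (-1.26) = -20.916
GC term: 0.41 × 47.826 = 19.609; length term: −675/23 = −29.348
Tm = 81.5 + (-20.916) + 19.609 − 29.348 = 50.845 → 50.8°C

50.8°C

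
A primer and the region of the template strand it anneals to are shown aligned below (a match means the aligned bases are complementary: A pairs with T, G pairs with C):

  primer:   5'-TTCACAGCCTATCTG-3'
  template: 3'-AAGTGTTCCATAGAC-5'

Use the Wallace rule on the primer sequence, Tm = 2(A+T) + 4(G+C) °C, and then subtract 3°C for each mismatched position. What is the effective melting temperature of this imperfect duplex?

35°C

Primer base counts: A=3, T=5, G=2, C=5 → A+T=8, G+C=7
Perfect-match Tm = 2(8) + 4(7) = 16 + 28 = 44°C
Mismatches (positions where the bases are not complementary): 3 (at positions 7, 8, 9)
Effective Tm = 44 − 3×3 = 44 − 9 = 35°C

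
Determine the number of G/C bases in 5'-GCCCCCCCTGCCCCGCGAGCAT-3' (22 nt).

Scanning the sequence gives G=5, C=13, A=2, T=2.
G+C = 5 + 13 = 18

18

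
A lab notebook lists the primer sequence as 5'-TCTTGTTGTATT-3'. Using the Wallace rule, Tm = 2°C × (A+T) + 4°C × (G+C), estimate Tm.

Scanning the sequence gives A=1, G=2, C=1, T=8.
AT pairs contribute 9, GC pairs contribute 3.
Tm = 2×9 + 4×3 = 30°C

30°C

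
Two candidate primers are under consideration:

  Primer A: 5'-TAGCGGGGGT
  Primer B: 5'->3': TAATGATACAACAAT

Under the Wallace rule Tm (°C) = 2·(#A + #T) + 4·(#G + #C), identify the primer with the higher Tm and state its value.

Primer B, 36°C

Primer A: A+T=3, G+C=7 → Tm = 2(3)+4(7) = 34°C
Primer B: A+T=12, G+C=3 → Tm = 2(12)+4(3) = 36°C
34°C vs 36°C → primer B is higher.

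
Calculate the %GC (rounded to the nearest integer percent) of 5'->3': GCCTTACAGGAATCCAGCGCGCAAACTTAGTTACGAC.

51%

Counting bases: G=8, T=7, A=11, C=11
G+C = 8 + 11 = 19 out of 37 bases
%GC = 19/37 × 100 = 51.35% ≈ 51%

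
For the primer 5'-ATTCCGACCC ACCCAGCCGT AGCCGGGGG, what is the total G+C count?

21

Scanning the sequence gives G=9, T=3, A=5, C=12.
G+C = 9 + 12 = 21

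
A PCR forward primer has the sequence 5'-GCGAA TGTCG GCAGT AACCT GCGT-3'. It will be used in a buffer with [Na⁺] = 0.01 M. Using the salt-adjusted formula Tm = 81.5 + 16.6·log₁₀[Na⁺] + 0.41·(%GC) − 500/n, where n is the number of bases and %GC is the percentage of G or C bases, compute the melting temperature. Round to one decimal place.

Length n = 24. Base counts: T=5, A=5, C=6, G=8
G+C = 14, so %GC = 14/24 × 100 = 58.333%
Salt term: 16.6 × (-2) = -33.2
GC term: 0.41 × 58.333 = 23.917; length term: −500/24 = −20.833
Tm = 81.5 + (-33.2) + 23.917 − 20.833 = 51.384 → 51.4°C

51.4°C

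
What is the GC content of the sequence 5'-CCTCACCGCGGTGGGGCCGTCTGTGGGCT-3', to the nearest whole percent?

A=1, G=12, C=10, T=6
G+C = 12 + 10 = 22 out of 29 bases
%GC = 22/29 × 100 = 75.86% ≈ 76%

76%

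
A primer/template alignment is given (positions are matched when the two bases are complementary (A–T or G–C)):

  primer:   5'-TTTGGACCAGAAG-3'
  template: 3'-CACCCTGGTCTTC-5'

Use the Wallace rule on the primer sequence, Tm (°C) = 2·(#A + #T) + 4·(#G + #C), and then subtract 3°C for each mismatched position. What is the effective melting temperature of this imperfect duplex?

Primer base counts: A=4, T=3, G=4, C=2 → A+T=7, G+C=6
Perfect-match Tm = 2(7) + 4(6) = 14 + 24 = 38°C
Mismatches (positions where the bases are not complementary): 2 (at positions 1, 3)
Effective Tm = 38 − 2×3 = 38 − 6 = 32°C

32°C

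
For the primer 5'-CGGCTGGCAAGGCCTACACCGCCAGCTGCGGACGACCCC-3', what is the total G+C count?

Counting bases: C=17, T=3, G=12, A=7
Total G or C: 12 + 17 = 29

29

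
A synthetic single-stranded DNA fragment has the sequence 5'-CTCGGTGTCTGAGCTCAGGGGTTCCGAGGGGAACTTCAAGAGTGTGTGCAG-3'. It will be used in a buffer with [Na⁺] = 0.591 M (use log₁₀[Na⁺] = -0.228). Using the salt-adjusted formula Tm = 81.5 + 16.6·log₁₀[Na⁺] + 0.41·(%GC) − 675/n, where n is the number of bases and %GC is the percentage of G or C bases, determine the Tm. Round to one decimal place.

88.6°C

Length n = 51. Scanning the sequence gives T=12, C=10, A=9, G=20.
G+C = 30, so %GC = 30/51 × 100 = 58.824%
Salt term: 16.6 × (-0.228) = -3.785
GC term: 0.41 × 58.824 = 24.118; length term: −675/51 = −13.235
Tm = 81.5 + (-3.785) + 24.118 − 13.235 = 88.598 → 88.6°C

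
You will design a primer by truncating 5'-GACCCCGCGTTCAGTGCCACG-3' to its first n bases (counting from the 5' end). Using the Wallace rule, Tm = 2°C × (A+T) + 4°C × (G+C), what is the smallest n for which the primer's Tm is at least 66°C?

n = 20

First 19 bases: GACCCCGCGTTCAGTGCCA → Tm = 64°C (< 66°C)
First 20 bases: GACCCCGCGTTCAGTGCCAC → Tm = 68°C (≥ 66°C)
Each additional base adds 2°C (A/T) or 4°C (G/C), so Tm is non-decreasing in n; n = 20 is the first length to reach 66°C.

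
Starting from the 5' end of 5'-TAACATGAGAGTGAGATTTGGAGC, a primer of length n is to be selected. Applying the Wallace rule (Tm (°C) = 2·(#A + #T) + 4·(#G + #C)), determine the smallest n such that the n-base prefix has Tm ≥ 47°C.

n = 18

First 17 bases: TAACATGAGAGTGAGAT → Tm = 46°C (< 47°C)
First 18 bases: TAACATGAGAGTGAGATT → Tm = 48°C (≥ 47°C)
Since every base adds ≥2°C, Tm only increases with n, so the threshold is first crossed at n = 18.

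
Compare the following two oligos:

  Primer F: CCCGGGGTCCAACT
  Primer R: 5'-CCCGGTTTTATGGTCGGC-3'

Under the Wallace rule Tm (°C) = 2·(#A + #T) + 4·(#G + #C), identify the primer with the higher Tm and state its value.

Primer R, 58°C

Primer F: A+T=4, G+C=10 → Tm = 2(4)+4(10) = 48°C
Primer R: A+T=7, G+C=11 → Tm = 2(7)+4(11) = 58°C
48°C vs 58°C → primer R is higher.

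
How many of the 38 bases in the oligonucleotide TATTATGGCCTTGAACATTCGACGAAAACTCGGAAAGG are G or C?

16

T=9, C=7, G=9, A=13
Total G or C: 9 + 7 = 16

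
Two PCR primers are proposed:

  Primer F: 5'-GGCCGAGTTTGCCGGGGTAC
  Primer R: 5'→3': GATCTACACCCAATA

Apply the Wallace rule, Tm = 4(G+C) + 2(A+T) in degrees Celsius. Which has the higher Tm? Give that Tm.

Primer F: A+T=6, G+C=14 → Tm = 2(6)+4(14) = 68°C
Primer R: A+T=9, G+C=6 → Tm = 2(9)+4(6) = 42°C
68°C vs 42°C → primer F is higher.

Primer F, 68°C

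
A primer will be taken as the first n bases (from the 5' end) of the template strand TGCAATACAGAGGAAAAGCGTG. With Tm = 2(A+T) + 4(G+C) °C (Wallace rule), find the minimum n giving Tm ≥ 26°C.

n = 10

First 9 bases: TGCAATACA → Tm = 24°C (< 26°C)
First 10 bases: TGCAATACAG → Tm = 28°C (≥ 26°C)
Since every base adds ≥2°C, Tm only increases with n, so the threshold is first crossed at n = 10.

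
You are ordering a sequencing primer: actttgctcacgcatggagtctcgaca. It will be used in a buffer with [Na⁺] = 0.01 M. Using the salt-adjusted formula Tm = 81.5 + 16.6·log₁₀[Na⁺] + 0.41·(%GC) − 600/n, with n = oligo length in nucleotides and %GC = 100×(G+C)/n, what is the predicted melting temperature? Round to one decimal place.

47.3°C

Length n = 27. Counting bases: A=6, G=6, T=7, C=8
G+C = 14, so %GC = 14/27 × 100 = 51.852%
Salt term: 16.6 × (-2) = -33.2
GC term: 0.41 × 51.852 = 21.259; length term: −600/27 = −22.222
Tm = 81.5 + (-33.2) + 21.259 − 22.222 = 47.337 → 47.3°C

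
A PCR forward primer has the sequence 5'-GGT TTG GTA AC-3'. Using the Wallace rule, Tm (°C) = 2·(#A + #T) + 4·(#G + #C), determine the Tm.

32°C

A=2, G=4, C=1, T=4
A+T = 6, G+C = 5
Tm = 2×6 + 4×5 = 32°C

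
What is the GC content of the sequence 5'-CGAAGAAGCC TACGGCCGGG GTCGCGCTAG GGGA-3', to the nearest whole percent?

71%

A=7, C=9, G=15, T=3
G+C = 15 + 9 = 24 out of 34 bases
%GC = 24/34 × 100 = 70.59% ≈ 71%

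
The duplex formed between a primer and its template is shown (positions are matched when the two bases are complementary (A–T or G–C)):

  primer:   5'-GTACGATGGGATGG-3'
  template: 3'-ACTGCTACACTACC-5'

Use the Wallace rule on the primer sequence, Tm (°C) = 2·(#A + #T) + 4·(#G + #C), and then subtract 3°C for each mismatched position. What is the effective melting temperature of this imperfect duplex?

35°C

Primer base counts: A=3, T=3, G=7, C=1 → A+T=6, G+C=8
Perfect-match Tm = 2(6) + 4(8) = 12 + 32 = 44°C
Mismatches (positions where the bases are not complementary): 3 (at positions 1, 2, 9)
Effective Tm = 44 − 3×3 = 44 − 9 = 35°C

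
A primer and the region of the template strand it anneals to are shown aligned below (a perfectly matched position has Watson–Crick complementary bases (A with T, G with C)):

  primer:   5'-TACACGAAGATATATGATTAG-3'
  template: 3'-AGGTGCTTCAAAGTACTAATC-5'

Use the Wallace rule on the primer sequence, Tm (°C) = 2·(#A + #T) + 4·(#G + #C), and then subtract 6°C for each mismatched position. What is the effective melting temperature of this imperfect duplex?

Primer base counts: A=9, T=6, G=4, C=2 → A+T=15, G+C=6
Perfect-match Tm = 2(15) + 4(6) = 30 + 24 = 54°C
Mismatches (positions where the bases are not complementary): 4 (at positions 2, 10, 12, 13)
Effective Tm = 54 − 4×6 = 54 − 24 = 30°C

30°C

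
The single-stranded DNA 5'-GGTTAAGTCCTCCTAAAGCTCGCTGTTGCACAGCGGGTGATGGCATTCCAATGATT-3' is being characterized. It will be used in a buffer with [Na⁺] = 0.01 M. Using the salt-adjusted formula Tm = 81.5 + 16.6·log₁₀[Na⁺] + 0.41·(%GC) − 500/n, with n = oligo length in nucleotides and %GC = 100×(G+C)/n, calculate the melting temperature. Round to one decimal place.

59.9°C

Length n = 56. Base counts: A=12, G=15, T=16, C=13
G+C = 28, so %GC = 28/56 × 100 = 50%
Salt term: 16.6 × (-2) = -33.2
GC term: 0.41 × 50 = 20.5; length term: −500/56 = −8.929
Tm = 81.5 + (-33.2) + 20.5 − 8.929 = 59.871 → 59.9°C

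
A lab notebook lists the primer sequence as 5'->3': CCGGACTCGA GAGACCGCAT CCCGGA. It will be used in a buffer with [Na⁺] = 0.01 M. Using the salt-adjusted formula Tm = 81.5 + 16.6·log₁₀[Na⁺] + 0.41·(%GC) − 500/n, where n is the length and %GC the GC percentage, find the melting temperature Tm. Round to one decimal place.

57.5°C

Length n = 26. Scanning the sequence gives T=2, A=6, C=10, G=8.
G+C = 18, so %GC = 18/26 × 100 = 69.231%
Salt term: 16.6 × (-2) = -33.2
GC term: 0.41 × 69.231 = 28.385; length term: −500/26 = −19.231
Tm = 81.5 + (-33.2) + 28.385 − 19.231 = 57.454 → 57.5°C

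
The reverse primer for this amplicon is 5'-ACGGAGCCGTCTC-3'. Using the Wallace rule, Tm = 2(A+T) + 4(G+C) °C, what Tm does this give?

Base counts: T=2, G=4, C=5, A=2
AT pairs contribute 4, GC pairs contribute 9.
Tm = 2×4 + 4×9 = 44°C

44°C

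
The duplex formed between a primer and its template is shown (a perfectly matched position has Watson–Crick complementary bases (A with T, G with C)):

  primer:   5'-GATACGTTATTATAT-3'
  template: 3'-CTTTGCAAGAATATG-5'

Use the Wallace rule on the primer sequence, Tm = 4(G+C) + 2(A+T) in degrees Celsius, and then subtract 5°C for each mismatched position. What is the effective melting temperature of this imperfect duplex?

Primer base counts: A=5, T=7, G=2, C=1 → A+T=12, G+C=3
Perfect-match Tm = 2(12) + 4(3) = 24 + 12 = 36°C
Mismatches (positions where the bases are not complementary): 3 (at positions 3, 9, 15)
Effective Tm = 36 − 3×5 = 36 − 15 = 21°C

21°C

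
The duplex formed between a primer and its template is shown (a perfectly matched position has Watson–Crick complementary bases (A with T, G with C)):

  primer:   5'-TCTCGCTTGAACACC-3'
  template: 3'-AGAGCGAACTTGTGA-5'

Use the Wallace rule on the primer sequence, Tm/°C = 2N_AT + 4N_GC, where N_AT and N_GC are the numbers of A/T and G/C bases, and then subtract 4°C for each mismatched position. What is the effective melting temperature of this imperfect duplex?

42°C

Primer base counts: A=3, T=4, G=2, C=6 → A+T=7, G+C=8
Perfect-match Tm = 2(7) + 4(8) = 14 + 32 = 46°C
Mismatches (positions where the bases are not complementary): 1 (at position 15)
Effective Tm = 46 − 1×4 = 46 − 4 = 42°C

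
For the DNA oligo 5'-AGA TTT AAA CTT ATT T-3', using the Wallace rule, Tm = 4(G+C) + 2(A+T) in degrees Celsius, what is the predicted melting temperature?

Base counts: T=8, C=1, G=1, A=6
AT pairs contribute 14, GC pairs contribute 2.
Tm = 2×14 + 4×2 = 36°C

36°C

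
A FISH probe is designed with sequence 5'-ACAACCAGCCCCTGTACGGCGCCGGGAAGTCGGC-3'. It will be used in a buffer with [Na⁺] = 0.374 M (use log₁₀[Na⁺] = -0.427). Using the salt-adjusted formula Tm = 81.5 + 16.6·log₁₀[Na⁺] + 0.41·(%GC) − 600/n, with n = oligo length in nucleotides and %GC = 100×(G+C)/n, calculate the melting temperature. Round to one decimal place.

85.7°C

Length n = 34. Base counts: T=3, A=7, G=11, C=13
G+C = 24, so %GC = 24/34 × 100 = 70.588%
Salt term: 16.6 × (-0.427) = -7.088
GC term: 0.41 × 70.588 = 28.941; length term: −600/34 = −17.647
Tm = 81.5 + (-7.088) + 28.941 − 17.647 = 85.706 → 85.7°C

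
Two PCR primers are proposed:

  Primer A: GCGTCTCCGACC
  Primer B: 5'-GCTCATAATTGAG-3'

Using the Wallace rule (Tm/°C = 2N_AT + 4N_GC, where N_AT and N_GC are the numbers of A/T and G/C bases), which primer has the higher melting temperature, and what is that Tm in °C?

Primer A, 42°C

Primer A: A+T=3, G+C=9 → Tm = 2(3)+4(9) = 42°C
Primer B: A+T=8, G+C=5 → Tm = 2(8)+4(5) = 36°C
42°C vs 36°C → primer A is higher.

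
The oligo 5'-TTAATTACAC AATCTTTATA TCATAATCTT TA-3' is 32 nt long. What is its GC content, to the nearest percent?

A=12, G=0, C=5, T=15
G+C = 0 + 5 = 5 out of 32 bases
%GC = 5/32 × 100 = 15.62% ≈ 16%

16%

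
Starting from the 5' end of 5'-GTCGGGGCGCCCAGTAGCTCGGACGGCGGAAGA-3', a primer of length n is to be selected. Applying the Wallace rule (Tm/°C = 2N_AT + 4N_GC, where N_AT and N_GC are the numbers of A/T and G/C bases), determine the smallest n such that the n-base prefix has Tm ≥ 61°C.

First 17 bases: GTCGGGGCGCCCAGTAG → Tm = 60°C (< 61°C)
First 18 bases: GTCGGGGCGCCCAGTAGC → Tm = 64°C (≥ 61°C)
Each additional base adds 2°C (A/T) or 4°C (G/C), so Tm is non-decreasing in n; n = 18 is the first length to reach 61°C.

n = 18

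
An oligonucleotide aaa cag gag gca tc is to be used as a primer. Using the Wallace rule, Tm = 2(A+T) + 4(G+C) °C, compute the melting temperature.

G=4, T=1, A=6, C=3
A+T = 7, G+C = 7
Tm = 2(7) + 4(7) = 14 + 28 = 42°C

42°C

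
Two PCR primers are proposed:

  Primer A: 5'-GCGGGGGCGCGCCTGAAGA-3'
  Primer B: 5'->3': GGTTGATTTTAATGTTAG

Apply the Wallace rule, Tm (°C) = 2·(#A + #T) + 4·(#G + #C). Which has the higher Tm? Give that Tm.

Primer A: A+T=4, G+C=15 → Tm = 2(4)+4(15) = 68°C
Primer B: A+T=13, G+C=5 → Tm = 2(13)+4(5) = 46°C
68°C vs 46°C → primer A is higher.

Primer A, 68°C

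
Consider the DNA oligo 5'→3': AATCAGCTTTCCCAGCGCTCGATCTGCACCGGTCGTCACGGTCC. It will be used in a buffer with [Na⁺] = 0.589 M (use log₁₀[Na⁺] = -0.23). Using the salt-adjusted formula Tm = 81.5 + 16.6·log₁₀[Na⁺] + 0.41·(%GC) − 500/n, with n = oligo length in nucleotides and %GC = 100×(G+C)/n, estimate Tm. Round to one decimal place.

91.5°C

Length n = 44. Counting bases: T=10, G=10, C=17, A=7
G+C = 27, so %GC = 27/44 × 100 = 61.364%
Salt term: 16.6 × (-0.23) = -3.818
GC term: 0.41 × 61.364 = 25.159; length term: −500/44 = −11.364
Tm = 81.5 + (-3.818) + 25.159 − 11.364 = 91.477 → 91.5°C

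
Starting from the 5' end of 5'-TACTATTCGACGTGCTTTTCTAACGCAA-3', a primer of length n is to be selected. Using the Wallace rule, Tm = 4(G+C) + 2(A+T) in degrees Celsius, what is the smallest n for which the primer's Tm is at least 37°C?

n = 14

First 13 bases: TACTATTCGACGT → Tm = 36°C (< 37°C)
First 14 bases: TACTATTCGACGTG → Tm = 40°C (≥ 37°C)
Each additional base adds 2°C (A/T) or 4°C (G/C), so Tm is non-decreasing in n; n = 14 is the first length to reach 37°C.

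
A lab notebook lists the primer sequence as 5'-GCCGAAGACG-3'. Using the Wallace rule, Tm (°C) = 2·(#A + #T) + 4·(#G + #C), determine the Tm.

34°C

Scanning the sequence gives C=3, G=4, T=0, A=3.
AT pairs contribute 3, GC pairs contribute 7.
Tm = 4·7 + 2·3 = 28 + 6 = 34°C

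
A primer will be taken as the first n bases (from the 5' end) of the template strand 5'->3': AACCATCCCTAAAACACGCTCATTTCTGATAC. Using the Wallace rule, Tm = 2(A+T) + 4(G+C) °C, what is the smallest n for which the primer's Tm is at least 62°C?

First 20 bases: AACCATCCCTAAAACACGCT → Tm = 58°C (< 62°C)
First 21 bases: AACCATCCCTAAAACACGCTC → Tm = 62°C (≥ 62°C)
Each additional base adds 2°C (A/T) or 4°C (G/C), so Tm is non-decreasing in n; n = 21 is the first length to reach 62°C.

n = 21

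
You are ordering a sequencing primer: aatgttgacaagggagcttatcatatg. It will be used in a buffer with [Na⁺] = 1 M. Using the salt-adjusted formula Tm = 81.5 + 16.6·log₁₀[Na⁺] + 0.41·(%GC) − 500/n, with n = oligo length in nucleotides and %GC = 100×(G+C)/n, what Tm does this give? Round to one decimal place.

78.2°C

Length n = 27. C=3, T=8, G=7, A=9
G+C = 10, so %GC = 10/27 × 100 = 37.037%
Salt term: 16.6 × (0) = 0
GC term: 0.41 × 37.037 = 15.185; length term: −500/27 = −18.519
Tm = 81.5 + (0) + 15.185 − 18.519 = 78.166 → 78.2°C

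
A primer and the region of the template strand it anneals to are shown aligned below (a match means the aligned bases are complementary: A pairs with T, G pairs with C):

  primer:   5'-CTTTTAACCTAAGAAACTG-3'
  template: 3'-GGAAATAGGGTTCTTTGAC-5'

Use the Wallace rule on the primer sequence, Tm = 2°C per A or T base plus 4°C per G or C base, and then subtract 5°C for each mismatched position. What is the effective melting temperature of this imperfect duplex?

35°C

Primer base counts: A=7, T=6, G=2, C=4 → A+T=13, G+C=6
Perfect-match Tm = 2(13) + 4(6) = 26 + 24 = 50°C
Mismatches (positions where the bases are not complementary): 3 (at positions 2, 7, 10)
Effective Tm = 50 − 3×5 = 50 − 15 = 35°C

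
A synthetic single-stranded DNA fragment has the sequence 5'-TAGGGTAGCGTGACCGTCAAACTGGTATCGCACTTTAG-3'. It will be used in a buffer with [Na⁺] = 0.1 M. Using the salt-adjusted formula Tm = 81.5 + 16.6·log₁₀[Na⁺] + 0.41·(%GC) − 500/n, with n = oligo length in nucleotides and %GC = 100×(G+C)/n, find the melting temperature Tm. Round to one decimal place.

72.2°C

Length n = 38. Scanning the sequence gives T=10, G=11, A=9, C=8.
G+C = 19, so %GC = 19/38 × 100 = 50%
Salt term: 16.6 × (-1) = -16.6
GC term: 0.41 × 50 = 20.5; length term: −500/38 = −13.158
Tm = 81.5 + (-16.6) + 20.5 − 13.158 = 72.242 → 72.2°C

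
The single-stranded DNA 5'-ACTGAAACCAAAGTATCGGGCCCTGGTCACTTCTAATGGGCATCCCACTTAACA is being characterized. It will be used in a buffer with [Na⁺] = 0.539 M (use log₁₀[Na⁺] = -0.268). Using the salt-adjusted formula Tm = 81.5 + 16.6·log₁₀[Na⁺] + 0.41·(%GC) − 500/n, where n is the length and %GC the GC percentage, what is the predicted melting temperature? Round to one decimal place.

87.5°C

Length n = 54. Counting bases: G=10, C=16, T=12, A=16
G+C = 26, so %GC = 26/54 × 100 = 48.148%
Salt term: 16.6 × (-0.268) = -4.449
GC term: 0.41 × 48.148 = 19.741; length term: −500/54 = −9.259
Tm = 81.5 + (-4.449) + 19.741 − 9.259 = 87.533 → 87.5°C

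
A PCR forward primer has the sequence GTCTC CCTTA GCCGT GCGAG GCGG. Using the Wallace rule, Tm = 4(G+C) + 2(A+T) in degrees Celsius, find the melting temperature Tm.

Base counts: G=9, T=5, A=2, C=8
AT pairs contribute 7, GC pairs contribute 17.
Tm = 2(7) + 4(17) = 14 + 68 = 82°C

82°C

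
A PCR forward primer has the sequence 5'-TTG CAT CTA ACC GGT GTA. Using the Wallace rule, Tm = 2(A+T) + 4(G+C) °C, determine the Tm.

52°C

A=4, G=4, T=6, C=4
A+T = 10, G+C = 8
Tm = 2(10) + 4(8) = 20 + 32 = 52°C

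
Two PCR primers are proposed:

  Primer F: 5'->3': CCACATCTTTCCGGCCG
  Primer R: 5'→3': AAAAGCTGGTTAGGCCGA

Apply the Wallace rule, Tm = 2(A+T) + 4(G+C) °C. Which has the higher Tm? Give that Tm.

Primer F: A+T=6, G+C=11 → Tm = 2(6)+4(11) = 56°C
Primer R: A+T=9, G+C=9 → Tm = 2(9)+4(9) = 54°C
56°C vs 54°C → primer F is higher.

Primer F, 56°C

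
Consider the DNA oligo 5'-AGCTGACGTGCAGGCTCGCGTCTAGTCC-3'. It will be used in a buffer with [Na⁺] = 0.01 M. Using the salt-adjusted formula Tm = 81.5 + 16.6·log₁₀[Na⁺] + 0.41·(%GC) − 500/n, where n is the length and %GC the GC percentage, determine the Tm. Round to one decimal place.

Length n = 28. C=9, A=4, G=9, T=6
G+C = 18, so %GC = 18/28 × 100 = 64.286%
Salt term: 16.6 × (-2) = -33.2
GC term: 0.41 × 64.286 = 26.357; length term: −500/28 = −17.857
Tm = 81.5 + (-33.2) + 26.357 − 17.857 = 56.8 → 56.8°C

56.8°C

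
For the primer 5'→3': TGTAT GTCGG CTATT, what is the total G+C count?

T=7, G=4, C=2, A=2
Total G or C: 4 + 2 = 6

6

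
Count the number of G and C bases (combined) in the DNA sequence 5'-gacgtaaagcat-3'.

Base counts: G=3, T=2, C=2, A=5
Total G or C: 3 + 2 = 5

5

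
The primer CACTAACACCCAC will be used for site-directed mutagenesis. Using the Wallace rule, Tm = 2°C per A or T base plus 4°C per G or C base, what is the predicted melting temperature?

G=0, T=1, C=7, A=5
A+T = 6, G+C = 7
Tm = 2×6 + 4×7 = 40°C

40°C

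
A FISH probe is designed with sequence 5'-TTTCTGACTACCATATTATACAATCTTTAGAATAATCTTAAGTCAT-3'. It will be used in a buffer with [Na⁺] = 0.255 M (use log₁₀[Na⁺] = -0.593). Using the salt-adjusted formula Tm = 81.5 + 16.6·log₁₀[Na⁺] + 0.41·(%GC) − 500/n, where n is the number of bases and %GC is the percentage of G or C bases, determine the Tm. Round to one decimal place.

70.6°C

Length n = 46. Counting bases: A=16, T=19, C=8, G=3
G+C = 11, so %GC = 11/46 × 100 = 23.913%
Salt term: 16.6 × (-0.593) = -9.844
GC term: 0.41 × 23.913 = 9.804; length term: −500/46 = −10.87
Tm = 81.5 + (-9.844) + 9.804 − 10.87 = 70.59 → 70.6°C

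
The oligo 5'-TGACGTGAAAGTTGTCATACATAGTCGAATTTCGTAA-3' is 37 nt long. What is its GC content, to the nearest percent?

Counting bases: C=5, A=12, G=8, T=12
G+C = 8 + 5 = 13 out of 37 bases
%GC = 13/37 × 100 = 35.14% ≈ 35%

35%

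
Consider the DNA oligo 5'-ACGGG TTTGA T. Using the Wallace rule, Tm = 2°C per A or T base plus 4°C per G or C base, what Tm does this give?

32°C

Base counts: G=4, A=2, T=4, C=1
A+T = 6, G+C = 5
Tm = 2(6) + 4(5) = 12 + 20 = 32°C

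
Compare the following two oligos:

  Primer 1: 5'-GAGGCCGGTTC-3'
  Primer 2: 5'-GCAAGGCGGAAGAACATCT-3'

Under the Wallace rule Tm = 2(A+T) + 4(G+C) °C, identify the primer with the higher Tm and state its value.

Primer 1: A+T=3, G+C=8 → Tm = 2(3)+4(8) = 38°C
Primer 2: A+T=9, G+C=10 → Tm = 2(9)+4(10) = 58°C
38°C vs 58°C → primer 2 is higher.

Primer 2, 58°C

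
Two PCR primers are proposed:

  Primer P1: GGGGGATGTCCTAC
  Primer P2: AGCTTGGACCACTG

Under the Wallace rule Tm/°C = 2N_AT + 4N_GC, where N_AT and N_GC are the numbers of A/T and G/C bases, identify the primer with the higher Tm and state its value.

Primer P1, 46°C

Primer P1: A+T=5, G+C=9 → Tm = 2(5)+4(9) = 46°C
Primer P2: A+T=6, G+C=8 → Tm = 2(6)+4(8) = 44°C
46°C vs 44°C → primer P1 is higher.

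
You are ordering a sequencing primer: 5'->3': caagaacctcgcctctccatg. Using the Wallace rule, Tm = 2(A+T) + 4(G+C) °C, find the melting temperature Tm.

66°C

Base counts: T=4, G=3, C=9, A=5
So N_AT = 9 and N_GC = 12.
Tm = 4·12 + 2·9 = 48 + 18 = 66°C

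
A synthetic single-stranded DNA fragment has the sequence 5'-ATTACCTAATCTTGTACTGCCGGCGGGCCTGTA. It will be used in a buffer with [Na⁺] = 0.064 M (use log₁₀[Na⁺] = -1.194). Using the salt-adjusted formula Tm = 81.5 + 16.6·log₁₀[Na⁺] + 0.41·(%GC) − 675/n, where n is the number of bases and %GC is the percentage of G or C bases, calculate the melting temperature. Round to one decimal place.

62.3°C

Length n = 33. Scanning the sequence gives A=6, C=9, G=8, T=10.
G+C = 17, so %GC = 17/33 × 100 = 51.515%
Salt term: 16.6 × (-1.194) = -19.82
GC term: 0.41 × 51.515 = 21.121; length term: −675/33 = −20.455
Tm = 81.5 + (-19.82) + 21.121 − 20.455 = 62.346 → 62.3°C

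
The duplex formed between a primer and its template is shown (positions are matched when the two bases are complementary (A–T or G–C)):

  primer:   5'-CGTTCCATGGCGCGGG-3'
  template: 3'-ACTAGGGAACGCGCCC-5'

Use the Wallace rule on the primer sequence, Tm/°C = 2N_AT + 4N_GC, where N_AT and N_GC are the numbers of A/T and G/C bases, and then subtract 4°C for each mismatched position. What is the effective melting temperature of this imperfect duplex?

40°C

Primer base counts: A=1, T=3, G=7, C=5 → A+T=4, G+C=12
Perfect-match Tm = 2(4) + 4(12) = 8 + 48 = 56°C
Mismatches (positions where the bases are not complementary): 4 (at positions 1, 3, 7, 9)
Effective Tm = 56 − 4×4 = 56 − 16 = 40°C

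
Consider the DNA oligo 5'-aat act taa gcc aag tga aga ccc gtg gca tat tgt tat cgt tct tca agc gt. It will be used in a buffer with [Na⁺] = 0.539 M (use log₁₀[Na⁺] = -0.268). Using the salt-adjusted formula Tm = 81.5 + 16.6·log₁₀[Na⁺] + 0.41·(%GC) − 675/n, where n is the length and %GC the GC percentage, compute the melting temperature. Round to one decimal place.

81.3°C

Length n = 53. C=11, G=11, A=15, T=16
G+C = 22, so %GC = 22/53 × 100 = 41.509%
Salt term: 16.6 × (-0.268) = -4.449
GC term: 0.41 × 41.509 = 17.019; length term: −675/53 = −12.736
Tm = 81.5 + (-4.449) + 17.019 − 12.736 = 81.334 → 81.3°C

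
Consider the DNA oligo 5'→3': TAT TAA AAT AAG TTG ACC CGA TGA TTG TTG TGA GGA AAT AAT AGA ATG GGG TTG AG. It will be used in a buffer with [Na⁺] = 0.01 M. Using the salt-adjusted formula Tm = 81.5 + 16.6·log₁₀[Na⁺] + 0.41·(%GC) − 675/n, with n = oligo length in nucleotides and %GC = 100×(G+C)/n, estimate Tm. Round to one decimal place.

50.2°C

Length n = 56. Counting bases: A=20, G=16, T=17, C=3
G+C = 19, so %GC = 19/56 × 100 = 33.929%
Salt term: 16.6 × (-2) = -33.2
GC term: 0.41 × 33.929 = 13.911; length term: −675/56 = −12.054
Tm = 81.5 + (-33.2) + 13.911 − 12.054 = 50.157 → 50.2°C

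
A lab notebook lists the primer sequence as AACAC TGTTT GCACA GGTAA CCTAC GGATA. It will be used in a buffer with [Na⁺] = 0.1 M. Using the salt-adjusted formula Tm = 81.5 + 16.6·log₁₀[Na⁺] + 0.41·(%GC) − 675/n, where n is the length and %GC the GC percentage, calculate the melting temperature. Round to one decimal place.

Length n = 30. A=10, T=7, C=7, G=6
G+C = 13, so %GC = 13/30 × 100 = 43.333%
Salt term: 16.6 × (-1) = -16.6
GC term: 0.41 × 43.333 = 17.767; length term: −675/30 = −22.5
Tm = 81.5 + (-16.6) + 17.767 − 22.5 = 60.167 → 60.2°C

60.2°C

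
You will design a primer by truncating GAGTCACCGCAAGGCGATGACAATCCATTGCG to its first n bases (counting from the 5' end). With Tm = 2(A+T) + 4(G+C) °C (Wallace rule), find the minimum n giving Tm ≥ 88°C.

First 28 bases: GAGTCACCGCAAGGCGATGACAATCCAT → Tm = 86°C (< 88°C)
First 29 bases: GAGTCACCGCAAGGCGATGACAATCCATT → Tm = 88°C (≥ 88°C)
Since every base adds ≥2°C, Tm only increases with n, so the threshold is first crossed at n = 29.

n = 29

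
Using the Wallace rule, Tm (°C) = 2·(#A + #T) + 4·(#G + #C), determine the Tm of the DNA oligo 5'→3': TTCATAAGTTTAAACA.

38°C

A=7, T=6, G=1, C=2
AT pairs contribute 13, GC pairs contribute 3.
Tm = 2(13) + 4(3) = 26 + 12 = 38°C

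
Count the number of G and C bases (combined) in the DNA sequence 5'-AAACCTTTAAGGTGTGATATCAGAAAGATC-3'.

Scanning the sequence gives C=4, A=12, G=6, T=8.
Total G or C: 6 + 4 = 10

10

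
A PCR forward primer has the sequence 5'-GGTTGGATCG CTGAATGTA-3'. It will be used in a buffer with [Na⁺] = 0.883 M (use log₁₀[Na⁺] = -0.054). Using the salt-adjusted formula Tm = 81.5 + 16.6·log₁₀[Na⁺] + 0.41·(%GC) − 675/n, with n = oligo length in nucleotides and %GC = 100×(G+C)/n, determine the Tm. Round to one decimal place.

64.5°C

Length n = 19. Scanning the sequence gives C=2, T=6, A=4, G=7.
G+C = 9, so %GC = 9/19 × 100 = 47.368%
Salt term: 16.6 × (-0.054) = -0.896
GC term: 0.41 × 47.368 = 19.421; length term: −675/19 = −35.526
Tm = 81.5 + (-0.896) + 19.421 − 35.526 = 64.499 → 64.5°C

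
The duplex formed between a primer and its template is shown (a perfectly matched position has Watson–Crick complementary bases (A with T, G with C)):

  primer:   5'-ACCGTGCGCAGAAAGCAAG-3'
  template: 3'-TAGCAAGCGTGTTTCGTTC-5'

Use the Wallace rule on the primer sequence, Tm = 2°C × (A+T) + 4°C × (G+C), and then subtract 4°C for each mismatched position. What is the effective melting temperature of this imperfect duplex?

Primer base counts: A=7, T=1, G=6, C=5 → A+T=8, G+C=11
Perfect-match Tm = 2(8) + 4(11) = 16 + 44 = 60°C
Mismatches (positions where the bases are not complementary): 3 (at positions 2, 6, 11)
Effective Tm = 60 − 3×4 = 60 − 12 = 48°C

48°C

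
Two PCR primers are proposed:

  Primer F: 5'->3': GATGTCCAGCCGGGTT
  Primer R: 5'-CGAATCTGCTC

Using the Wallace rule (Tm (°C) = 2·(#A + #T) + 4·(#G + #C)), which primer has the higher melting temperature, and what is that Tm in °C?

Primer F: A+T=6, G+C=10 → Tm = 2(6)+4(10) = 52°C
Primer R: A+T=5, G+C=6 → Tm = 2(5)+4(6) = 34°C
52°C vs 34°C → primer F is higher.

Primer F, 52°C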